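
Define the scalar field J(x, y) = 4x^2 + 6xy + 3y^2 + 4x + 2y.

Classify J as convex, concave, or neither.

convex

J is quadratic, so its Hessian is the constant matrix H = [[8, 6], [6, 6]].
det(H) = 12, tr(H) = 14.
det(H) > 0 and tr(H) > 0, so H is positive definite everywhere: convex.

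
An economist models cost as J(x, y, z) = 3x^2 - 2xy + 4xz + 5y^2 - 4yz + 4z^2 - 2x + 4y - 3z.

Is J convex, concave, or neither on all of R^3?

J is quadratic, so its Hessian is the constant matrix H = [[6, -2, 4], [-2, 10, -4], [4, -4, 8]].
Leading principal minors: 6, 56, 256.
All positive ⇒ H ≻ 0 ⇒ convex.

convex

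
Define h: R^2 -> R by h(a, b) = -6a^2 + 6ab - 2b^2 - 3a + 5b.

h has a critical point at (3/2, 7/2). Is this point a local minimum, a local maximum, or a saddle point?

The Hessian of h is constant: H = [[-12, 6], [6, -4]].
det(H) = (-12)·(-4) − 6² = 12.
det(H) > 0 and tr(H) = -16 < 0, so H is negative definite and the point is a local maximum.

local maximum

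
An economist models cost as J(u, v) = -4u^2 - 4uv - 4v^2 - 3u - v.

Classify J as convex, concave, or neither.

J is quadratic, so its Hessian is the constant matrix H = [[-8, -4], [-4, -8]].
det(H) = 48, tr(H) = -16.
det(H) > 0 and tr(H) < 0, so H is negative definite everywhere: concave.

concave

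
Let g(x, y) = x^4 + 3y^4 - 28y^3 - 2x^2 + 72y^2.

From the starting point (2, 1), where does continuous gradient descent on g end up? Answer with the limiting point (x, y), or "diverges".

(1, 0)

g is separable, so gradient descent decouples: x follows -∂g/∂x, y follows -∂g/∂y.
∂g/∂x = 4x(x - 1)(x + 1); at x=2 this is 24, so x decreases.
∂g/∂y = 12y(y - 4)(y - 3); at y=1 this is 72, so y decreases.
x converges to its nearest critical value 1 (a local min of the x-part); y converges to 0. The iterate converges to (1, 0).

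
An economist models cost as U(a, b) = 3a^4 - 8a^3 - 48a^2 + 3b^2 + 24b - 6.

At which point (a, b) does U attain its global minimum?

(4, -4)

U(a,b) separates as P(a) + Q(b) − 6, so its minimum is min P + min Q − 6.
P'(a) = 12a(a - 4)(a + 2) vanishes at a ∈ {-2, 0, 4}; Q'(b) = 6b + 24 vanishes at b ∈ {-4}.
Local minima of P (where P''>0): P(-2)=-80, P(4)=-512. Local minima of Q: Q(-4)=-48.
So the global minimum of U is P(4) + Q(-4) − 6 = -512 − 48 − 6 = -566, attained at (4, -4).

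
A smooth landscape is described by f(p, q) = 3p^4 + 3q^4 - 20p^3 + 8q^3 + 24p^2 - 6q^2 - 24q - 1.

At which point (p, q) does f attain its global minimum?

(4, 1)

f(p,q) separates as A(p) + B(q) − 1, so its minimum is min A + min B − 1.
A'(p) = 12p(p - 4)(p - 1) vanishes at p ∈ {0, 1, 4}; B'(q) = 12(q - 1)(q + 1)(q + 2) vanishes at q ∈ {-2, -1, 1}.
Local minima of A (where A''>0): A(0)=0, A(4)=-128. Local minima of B: B(-2)=8, B(1)=-19.
So the global minimum of f is A(4) + B(1) − 1 = -128 − 19 − 1 = -148, attained at (4, 1).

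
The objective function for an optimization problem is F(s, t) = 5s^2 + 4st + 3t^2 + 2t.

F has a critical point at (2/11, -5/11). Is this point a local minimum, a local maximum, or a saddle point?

The Hessian of F is constant: H = [[10, 4], [4, 6]].
det(H) = 10·6 − 4² = 44.
det(H) > 0 and tr(H) = 16 > 0, so H is positive definite and the point is a local minimum.

local minimum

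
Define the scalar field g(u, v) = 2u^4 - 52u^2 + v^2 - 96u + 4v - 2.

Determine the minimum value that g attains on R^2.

-710

g(u,v) separates as P(u) + Q(v) − 2, so its minimum is min P + min Q − 2.
P'(u) = 8(u - 4)(u + 1)(u + 3) vanishes at u ∈ {-3, -1, 4}; Q'(v) = 2v + 4 vanishes at v ∈ {-2}.
Local minima of P (where P''>0): P(-3)=-18, P(4)=-704. Local minima of Q: Q(-2)=-4.
So the global minimum of g is P(4) + Q(-2) − 2 = -704 − 4 − 2 = -710, attained at (4, -2).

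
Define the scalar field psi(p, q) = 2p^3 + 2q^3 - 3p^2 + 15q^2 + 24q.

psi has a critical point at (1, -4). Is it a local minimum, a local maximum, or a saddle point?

saddle point

The mixed partial ∂²psi/∂p∂q is 0, so the Hessian at any point is diag(psi_pp, psi_qq) = diag(6(2p - 1), 6(2q + 5)).
At (1, -4): H = diag(6, -18).
The eigenvalues have opposite signs, so H is indefinite: a saddle point.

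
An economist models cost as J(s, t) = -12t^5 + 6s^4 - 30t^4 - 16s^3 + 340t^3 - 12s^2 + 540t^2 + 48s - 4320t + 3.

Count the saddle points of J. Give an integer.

J separates as a function of s plus a function of t, so ∇J=0 decouples.
∂J/∂s = 24(s - 2)(s - 1)(s + 1) = 0 at s ∈ {-1, 1, 2}; ∂J/∂t = -60(t - 3)(t - 2)(t + 3)(t + 4) = 0 at t ∈ {-4, -3, 2, 3}.
The Hessian is diagonal: diag(J_ss, J_tt). Second derivatives: J_ss(-1)=144, J_ss(1)=-48, J_ss(2)=72; J_tt(-4)=2520, J_tt(-3)=-1800, J_tt(2)=1800, J_tt(3)=-2520.
Saddle points occur where the two diagonal entries have opposite signs: (-1, -3), (-1, 3), (1, -4), (1, 2), (2, -3), (2, 3). Count: 6.

6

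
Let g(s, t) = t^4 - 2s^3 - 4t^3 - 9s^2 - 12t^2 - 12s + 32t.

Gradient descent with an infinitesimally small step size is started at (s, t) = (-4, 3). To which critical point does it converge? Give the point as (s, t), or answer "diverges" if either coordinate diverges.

g is separable, so gradient descent decouples: s follows -∂g/∂s, t follows -∂g/∂t.
∂g/∂s = -6(s + 1)(s + 2); at s=-4 this is -36, so s increases.
∂g/∂t = 4(t - 4)(t - 1)(t + 2); at t=3 this is -40, so t increases.
s converges to its nearest critical value -2 (a local min of the s-part); t converges to 4. The iterate converges to (-2, 4).

(-2, 4)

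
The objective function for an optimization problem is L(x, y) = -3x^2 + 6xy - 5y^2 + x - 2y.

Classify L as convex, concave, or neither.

concave

L is quadratic, so its Hessian is the constant matrix H = [[-6, 6], [6, -10]].
det(H) = 24, tr(H) = -16.
det(H) > 0 and tr(H) < 0, so H is negative definite everywhere: concave.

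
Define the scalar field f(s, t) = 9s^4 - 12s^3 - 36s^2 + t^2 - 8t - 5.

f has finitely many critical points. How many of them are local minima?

f separates as a function of s plus a function of t, so ∇f=0 decouples.
∂f/∂s = 36s(s - 2)(s + 1) = 0 at s ∈ {-1, 0, 2}; ∂f/∂t = 2(t - 4) = 0 at t ∈ {4}.
The Hessian is diagonal: diag(f_ss, f_tt). Second derivatives: f_ss(-1)=108, f_ss(0)=-72, f_ss(2)=216; f_tt(4)=2.
Local minima occur where both diagonal entries positive: (-1, 4), (2, 4). Count: 2.

2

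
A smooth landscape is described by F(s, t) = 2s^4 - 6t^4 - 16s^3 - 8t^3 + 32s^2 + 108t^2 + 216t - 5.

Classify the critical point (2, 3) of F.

local maximum

The mixed partial ∂²F/∂s∂t is 0, so the Hessian at any point is diag(F_ss, F_tt) = diag(8(3s^2 - 12s + 8), 24(-3t^2 - 2t + 9)).
At (2, 3): H = diag(-32, -576).
Both eigenvalues are negative, so H is negative definite: a local maximum.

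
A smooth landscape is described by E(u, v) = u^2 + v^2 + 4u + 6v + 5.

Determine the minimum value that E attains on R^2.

-8

E(u,v) separates as P(u) + Q(v) + 5, so its minimum is min P + min Q + 5.
P'(u) = 2u + 4 vanishes at u ∈ {-2}; Q'(v) = 2v + 6 vanishes at v ∈ {-3}.
Local minima of P (where P''>0): P(-2)=-4. Local minima of Q: Q(-3)=-9.
So the global minimum of E is P(-2) + Q(-3) + 5 = -4 − 9 + 5 = -8, attained at (-2, -3).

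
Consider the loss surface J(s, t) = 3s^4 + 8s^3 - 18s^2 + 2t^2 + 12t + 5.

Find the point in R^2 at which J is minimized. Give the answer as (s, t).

(-3, -3)

J(s,t) separates as P(s) + Q(t) + 5, so its minimum is min P + min Q + 5.
P'(s) = 12s(s - 1)(s + 3) vanishes at s ∈ {-3, 0, 1}; Q'(t) = 4(t + 3) vanishes at t ∈ {-3}.
Local minima of P (where P''>0): P(-3)=-135, P(1)=-7. Local minima of Q: Q(-3)=-18.
So the global minimum of J is P(-3) + Q(-3) + 5 = -135 − 18 + 5 = -148, attained at (-3, -3).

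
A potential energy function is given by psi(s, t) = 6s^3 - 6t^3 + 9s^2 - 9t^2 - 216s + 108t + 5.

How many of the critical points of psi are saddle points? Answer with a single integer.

psi separates as a function of s plus a function of t, so ∇psi=0 decouples.
∂psi/∂s = 18(s - 3)(s + 4) = 0 at s ∈ {-4, 3}; ∂psi/∂t = -18(t - 2)(t + 3) = 0 at t ∈ {-3, 2}.
The Hessian is diagonal: diag(psi_ss, psi_tt). Second derivatives: psi_ss(-4)=-126, psi_ss(3)=126; psi_tt(-3)=90, psi_tt(2)=-90.
Saddle points occur where the two diagonal entries have opposite signs: (-4, -3), (3, 2). Count: 2.

2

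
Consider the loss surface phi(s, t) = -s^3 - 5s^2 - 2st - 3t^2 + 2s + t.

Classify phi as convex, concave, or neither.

neither

The term -s^3 is cubic, so the Hessian is not constant.
∂²phi/∂s² = -6s - 10, which takes both signs as s varies (negative for sufficiently large s). A diagonal entry of the Hessian changing sign means the Hessian is neither positive- nor negative-semidefinite on all of R^2.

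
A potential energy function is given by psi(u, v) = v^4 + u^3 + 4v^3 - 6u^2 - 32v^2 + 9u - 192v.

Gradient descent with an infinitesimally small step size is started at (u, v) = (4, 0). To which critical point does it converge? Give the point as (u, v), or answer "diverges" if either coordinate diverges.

(3, 4)

psi is separable, so gradient descent decouples: u follows -∂psi/∂u, v follows -∂psi/∂v.
∂psi/∂u = 3(u - 3)(u - 1); at u=4 this is 9, so u decreases.
∂psi/∂v = 4(v - 4)(v + 3)(v + 4); at v=0 this is -192, so v increases.
u converges to its nearest critical value 3 (a local min of the u-part); v converges to 4. The iterate converges to (3, 4).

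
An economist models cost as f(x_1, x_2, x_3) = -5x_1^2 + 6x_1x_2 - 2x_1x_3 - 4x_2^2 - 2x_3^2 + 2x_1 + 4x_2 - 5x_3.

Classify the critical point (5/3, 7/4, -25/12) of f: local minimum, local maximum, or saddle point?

local maximum

The Hessian is constant: H = [[-10, 6, -2], [6, -8, 0], [-2, 0, -4]].
Leading principal minors: Δ₁ = -10, Δ₂ = 44, Δ₃ = -144.
The minors alternate sign starting negative (−, +, −), so H is negative definite: a local maximum.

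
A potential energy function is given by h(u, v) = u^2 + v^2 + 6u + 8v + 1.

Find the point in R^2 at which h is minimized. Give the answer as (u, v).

h(u,v) separates as P(u) + Q(v) + 1, so its minimum is min P + min Q + 1.
P'(u) = 2u + 6 vanishes at u ∈ {-3}; Q'(v) = 2v + 8 vanishes at v ∈ {-4}.
Local minima of P (where P''>0): P(-3)=-9. Local minima of Q: Q(-4)=-16.
So the global minimum of h is P(-3) + Q(-4) + 1 = -9 − 16 + 1 = -24, attained at (-3, -4).

(-3, -4)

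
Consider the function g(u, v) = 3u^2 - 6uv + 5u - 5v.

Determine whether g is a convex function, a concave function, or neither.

neither

g is quadratic, so its Hessian is the constant matrix H = [[6, -6], [-6, 0]].
det(H) = -36, tr(H) = 6.
det(H) < 0, so H is indefinite: neither convex nor concave.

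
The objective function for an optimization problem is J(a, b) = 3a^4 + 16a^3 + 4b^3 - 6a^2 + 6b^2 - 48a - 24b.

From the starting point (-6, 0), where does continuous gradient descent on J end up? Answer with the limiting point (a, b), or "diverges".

J is separable, so gradient descent decouples: a follows -∂J/∂a, b follows -∂J/∂b.
∂J/∂a = 12(a - 1)(a + 1)(a + 4); at a=-6 this is -840, so a increases.
∂J/∂b = 12(b - 1)(b + 2); at b=0 this is -24, so b increases.
a converges to its nearest critical value -4 (a local min of the a-part); b converges to 1. The iterate converges to (-4, 1).

(-4, 1)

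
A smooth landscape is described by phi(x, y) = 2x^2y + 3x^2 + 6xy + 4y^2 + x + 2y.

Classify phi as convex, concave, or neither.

The term 2x^2y is cubic, so the Hessian is not constant.
∂²phi/∂x² = 4y + 6, which takes both signs as y varies (negative for sufficiently negative y). A diagonal entry of the Hessian changing sign means the Hessian is neither positive- nor negative-semidefinite on all of R^2.

neither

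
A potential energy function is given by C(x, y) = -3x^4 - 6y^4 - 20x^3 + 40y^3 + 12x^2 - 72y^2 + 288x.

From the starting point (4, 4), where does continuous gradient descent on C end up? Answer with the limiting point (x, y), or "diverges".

C is separable, so gradient descent decouples: x follows -∂C/∂x, y follows -∂C/∂y.
∂C/∂x = -12(x - 2)(x + 3)(x + 4); at x=4 this is -1344, so x increases.
∂C/∂y = -24y(y - 3)(y - 2); at y=4 this is -192, so y increases.
The x-coordinate has no critical point in that direction and runs off to infinity.

diverges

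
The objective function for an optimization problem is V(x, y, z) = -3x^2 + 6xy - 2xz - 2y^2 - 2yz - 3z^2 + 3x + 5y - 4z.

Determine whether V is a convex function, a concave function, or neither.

V is quadratic, so its Hessian is the constant matrix H = [[-6, 6, -2], [6, -4, -2], [-2, -2, -6]].
Leading principal minors: -6, -12, 160.
Neither pattern holds ⇒ H is indefinite ⇒ neither convex nor concave.

neither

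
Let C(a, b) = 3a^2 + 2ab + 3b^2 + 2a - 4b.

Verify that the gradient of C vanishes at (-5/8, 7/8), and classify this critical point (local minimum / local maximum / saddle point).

∇C = (6a + 2b + 2, 2a + 6b - 4); substituting (-5/8, 7/8) gives ∇C = (0, 0), so (-5/8, 7/8) is indeed a critical point.
The Hessian of C is constant: H = [[6, 2], [2, 6]].
det(H) = 6·6 − 2² = 32.
det(H) > 0 and tr(H) = 12 > 0, so H is positive definite and the point is a local minimum.

local minimum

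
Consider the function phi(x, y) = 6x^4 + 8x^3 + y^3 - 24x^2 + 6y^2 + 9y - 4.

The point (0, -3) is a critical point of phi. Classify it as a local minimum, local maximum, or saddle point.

local maximum

The mixed partial ∂²phi/∂x∂y is 0, so the Hessian at any point is diag(phi_xx, phi_yy) = diag(24(3x^2 + 2x - 2), 6(y + 2)).
At (0, -3): H = diag(-48, -6).
Both eigenvalues are negative, so H is negative definite: a local maximum.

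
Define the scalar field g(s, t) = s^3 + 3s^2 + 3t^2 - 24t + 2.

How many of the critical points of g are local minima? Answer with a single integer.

1

g separates as a function of s plus a function of t, so ∇g=0 decouples.
∂g/∂s = 3s(s + 2) = 0 at s ∈ {-2, 0}; ∂g/∂t = 6(t - 4) = 0 at t ∈ {4}.
The Hessian is diagonal: diag(g_ss, g_tt). Second derivatives: g_ss(-2)=-6, g_ss(0)=6; g_tt(4)=6.
Local minima occur where both diagonal entries positive: (0, 4). Count: 1.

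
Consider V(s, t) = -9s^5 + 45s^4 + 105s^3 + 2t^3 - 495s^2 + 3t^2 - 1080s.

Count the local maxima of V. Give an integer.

V separates as a function of s plus a function of t, so ∇V=0 decouples.
∂V/∂s = -45(s - 4)(s - 3)(s + 1)(s + 2) = 0 at s ∈ {-2, -1, 3, 4}; ∂V/∂t = 6t(t + 1) = 0 at t ∈ {-1, 0}.
The Hessian is diagonal: diag(V_ss, V_tt). Second derivatives: V_ss(-2)=1350, V_ss(-1)=-900, V_ss(3)=900, V_ss(4)=-1350; V_tt(-1)=-6, V_tt(0)=6.
Local maxima occur where both diagonal entries negative: (-1, -1), (4, -1). Count: 2.

2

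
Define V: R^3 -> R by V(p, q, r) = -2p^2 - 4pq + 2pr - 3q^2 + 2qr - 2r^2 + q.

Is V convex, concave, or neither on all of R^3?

concave

V is quadratic, so its Hessian is the constant matrix H = [[-4, -4, 2], [-4, -6, 2], [2, 2, -4]].
Leading principal minors: -4, 8, -24.
Signs alternate −, +, − ⇒ H ≺ 0 ⇒ concave.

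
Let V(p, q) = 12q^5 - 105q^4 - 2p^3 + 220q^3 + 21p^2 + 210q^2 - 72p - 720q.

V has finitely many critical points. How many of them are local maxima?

V separates as a function of p plus a function of q, so ∇V=0 decouples.
∂V/∂p = -6(p - 4)(p - 3) = 0 at p ∈ {3, 4}; ∂V/∂q = 60(q - 4)(q - 3)(q - 1)(q + 1) = 0 at q ∈ {-1, 1, 3, 4}.
The Hessian is diagonal: diag(V_pp, V_qq). Second derivatives: V_pp(3)=6, V_pp(4)=-6; V_qq(-1)=-2400, V_qq(1)=720, V_qq(3)=-480, V_qq(4)=900.
Local maxima occur where both diagonal entries negative: (4, -1), (4, 3). Count: 2.

2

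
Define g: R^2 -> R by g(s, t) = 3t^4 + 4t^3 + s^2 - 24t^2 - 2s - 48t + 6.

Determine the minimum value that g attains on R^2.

g(s,t) separates as P(s) + Q(t) + 6, so its minimum is min P + min Q + 6.
P'(s) = 2s - 2 vanishes at s ∈ {1}; Q'(t) = 12(t - 2)(t + 1)(t + 2) vanishes at t ∈ {-2, -1, 2}.
Local minima of P (where P''>0): P(1)=-1. Local minima of Q: Q(-2)=16, Q(2)=-112.
So the global minimum of g is P(1) + Q(2) + 6 = -1 − 112 + 6 = -107, attained at (1, 2).

-107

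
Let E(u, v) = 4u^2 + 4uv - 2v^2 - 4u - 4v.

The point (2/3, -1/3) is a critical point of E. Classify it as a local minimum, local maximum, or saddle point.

The Hessian of E is constant: H = [[8, 4], [4, -4]].
det(H) = 8·(-4) − 4² = -48.
Since det(H) < 0, H is indefinite and the critical point is a saddle point.

saddle point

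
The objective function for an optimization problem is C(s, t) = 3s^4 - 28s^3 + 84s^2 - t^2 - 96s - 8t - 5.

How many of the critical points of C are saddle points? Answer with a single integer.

2

C separates as a function of s plus a function of t, so ∇C=0 decouples.
∂C/∂s = 12(s - 4)(s - 2)(s - 1) = 0 at s ∈ {1, 2, 4}; ∂C/∂t = -2(t + 4) = 0 at t ∈ {-4}.
The Hessian is diagonal: diag(C_ss, C_tt). Second derivatives: C_ss(1)=36, C_ss(2)=-24, C_ss(4)=72; C_tt(-4)=-2.
Saddle points occur where the two diagonal entries have opposite signs: (1, -4), (4, -4). Count: 2.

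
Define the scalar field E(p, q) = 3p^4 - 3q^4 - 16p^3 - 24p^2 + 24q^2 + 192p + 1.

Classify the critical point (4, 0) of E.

local minimum

The mixed partial ∂²E/∂p∂q is 0, so the Hessian at any point is diag(E_pp, E_qq) = diag(12(3p^2 - 8p - 4), 12(-3q^2 + 4)).
At (4, 0): H = diag(144, 48).
Both eigenvalues are positive, so H is positive definite: a local minimum.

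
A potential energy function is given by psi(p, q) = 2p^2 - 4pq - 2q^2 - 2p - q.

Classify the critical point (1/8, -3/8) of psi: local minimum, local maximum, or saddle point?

saddle point

The Hessian of psi is constant: H = [[4, -4], [-4, -4]].
det(H) = 4·(-4) − (-4)² = -32.
Since det(H) < 0, H is indefinite and the critical point is a saddle point.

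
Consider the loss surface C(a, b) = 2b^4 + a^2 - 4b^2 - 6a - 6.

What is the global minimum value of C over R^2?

C(a,b) separates as P(a) + Q(b) − 6, so its minimum is min P + min Q − 6.
P'(a) = 2a - 6 vanishes at a ∈ {3}; Q'(b) = 8b(b - 1)(b + 1) vanishes at b ∈ {-1, 0, 1}.
Local minima of P (where P''>0): P(3)=-9. Local minima of Q: Q(-1)=-2, Q(1)=-2.
So the global minimum of C is P(3) + Q(-1) − 6 = -9 − 2 − 6 = -17, attained at (3, -1).

-17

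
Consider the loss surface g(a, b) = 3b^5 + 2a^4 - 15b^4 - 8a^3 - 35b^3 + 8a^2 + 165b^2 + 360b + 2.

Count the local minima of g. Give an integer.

g separates as a function of a plus a function of b, so ∇g=0 decouples.
∂g/∂a = 8a(a - 2)(a - 1) = 0 at a ∈ {0, 1, 2}; ∂g/∂b = 15(b - 4)(b - 3)(b + 1)(b + 2) = 0 at b ∈ {-2, -1, 3, 4}.
The Hessian is diagonal: diag(g_aa, g_bb). Second derivatives: g_aa(0)=16, g_aa(1)=-8, g_aa(2)=16; g_bb(-2)=-450, g_bb(-1)=300, g_bb(3)=-300, g_bb(4)=450.
Local minima occur where both diagonal entries positive: (0, -1), (0, 4), (2, -1), (2, 4). Count: 4.

4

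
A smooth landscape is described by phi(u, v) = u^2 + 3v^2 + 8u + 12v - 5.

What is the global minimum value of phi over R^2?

phi(u,v) separates as P(u) + Q(v) − 5, so its minimum is min P + min Q − 5.
P'(u) = 2u + 8 vanishes at u ∈ {-4}; Q'(v) = 6v + 12 vanishes at v ∈ {-2}.
Local minima of P (where P''>0): P(-4)=-16. Local minima of Q: Q(-2)=-12.
So the global minimum of phi is P(-4) + Q(-2) − 5 = -16 − 12 − 5 = -33, attained at (-4, -2).

-33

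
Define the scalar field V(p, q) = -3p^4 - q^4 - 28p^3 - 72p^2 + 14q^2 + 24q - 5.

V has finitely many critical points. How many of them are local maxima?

4

V separates as a function of p plus a function of q, so ∇V=0 decouples.
∂V/∂p = -12p(p + 3)(p + 4) = 0 at p ∈ {-4, -3, 0}; ∂V/∂q = -4(q - 3)(q + 1)(q + 2) = 0 at q ∈ {-2, -1, 3}.
The Hessian is diagonal: diag(V_pp, V_qq). Second derivatives: V_pp(-4)=-48, V_pp(-3)=36, V_pp(0)=-144; V_qq(-2)=-20, V_qq(-1)=16, V_qq(3)=-80.
Local maxima occur where both diagonal entries negative: (-4, -2), (-4, 3), (0, -2), (0, 3). Count: 4.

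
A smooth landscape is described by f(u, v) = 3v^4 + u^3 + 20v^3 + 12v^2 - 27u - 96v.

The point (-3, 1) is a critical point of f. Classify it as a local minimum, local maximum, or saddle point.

The mixed partial ∂²f/∂u∂v is 0, so the Hessian at any point is diag(f_uu, f_vv) = diag(6u, 12(3v^2 + 10v + 2)).
At (-3, 1): H = diag(-18, 180).
The eigenvalues have opposite signs, so H is indefinite: a saddle point.

saddle point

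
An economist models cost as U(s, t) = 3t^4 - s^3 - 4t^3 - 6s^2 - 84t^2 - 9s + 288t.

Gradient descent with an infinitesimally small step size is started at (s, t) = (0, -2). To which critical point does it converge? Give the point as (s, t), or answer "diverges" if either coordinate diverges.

diverges

U is separable, so gradient descent decouples: s follows -∂U/∂s, t follows -∂U/∂t.
∂U/∂s = -3(s + 1)(s + 3); at s=0 this is -9, so s increases.
∂U/∂t = 12(t - 3)(t - 2)(t + 4); at t=-2 this is 480, so t decreases.
The s-coordinate has no critical point in that direction and runs off to infinity.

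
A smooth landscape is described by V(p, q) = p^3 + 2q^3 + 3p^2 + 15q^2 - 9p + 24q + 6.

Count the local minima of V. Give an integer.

1

V separates as a function of p plus a function of q, so ∇V=0 decouples.
∂V/∂p = 3(p - 1)(p + 3) = 0 at p ∈ {-3, 1}; ∂V/∂q = 6(q + 1)(q + 4) = 0 at q ∈ {-4, -1}.
The Hessian is diagonal: diag(V_pp, V_qq). Second derivatives: V_pp(-3)=-12, V_pp(1)=12; V_qq(-4)=-18, V_qq(-1)=18.
Local minima occur where both diagonal entries positive: (1, -1). Count: 1.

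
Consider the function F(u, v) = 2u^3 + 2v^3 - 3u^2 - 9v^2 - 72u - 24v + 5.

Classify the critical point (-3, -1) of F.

local maximum

The mixed partial ∂²F/∂u∂v is 0, so the Hessian at any point is diag(F_uu, F_vv) = diag(6(2u - 1), 6(2v - 3)).
At (-3, -1): H = diag(-42, -30).
Both eigenvalues are negative, so H is negative definite: a local maximum.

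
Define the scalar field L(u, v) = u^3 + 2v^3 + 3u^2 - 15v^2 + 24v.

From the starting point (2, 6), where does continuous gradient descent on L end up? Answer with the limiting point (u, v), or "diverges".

L is separable, so gradient descent decouples: u follows -∂L/∂u, v follows -∂L/∂v.
∂L/∂u = 3u(u + 2); at u=2 this is 24, so u decreases.
∂L/∂v = 6(v - 4)(v - 1); at v=6 this is 60, so v decreases.
u converges to its nearest critical value 0 (a local min of the u-part); v converges to 4. The iterate converges to (0, 4).

(0, 4)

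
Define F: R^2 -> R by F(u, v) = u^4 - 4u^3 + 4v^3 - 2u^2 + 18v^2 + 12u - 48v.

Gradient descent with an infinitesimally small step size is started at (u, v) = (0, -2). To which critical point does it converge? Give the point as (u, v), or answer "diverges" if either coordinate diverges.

(-1, 1)

F is separable, so gradient descent decouples: u follows -∂F/∂u, v follows -∂F/∂v.
∂F/∂u = 4(u - 3)(u - 1)(u + 1); at u=0 this is 12, so u decreases.
∂F/∂v = 12(v - 1)(v + 4); at v=-2 this is -72, so v increases.
u converges to its nearest critical value -1 (a local min of the u-part); v converges to 1. The iterate converges to (-1, 1).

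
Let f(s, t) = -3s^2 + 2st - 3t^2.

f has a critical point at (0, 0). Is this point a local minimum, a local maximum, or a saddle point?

The Hessian of f is constant: H = [[-6, 2], [2, -6]].
det(H) = (-6)·(-6) − 2² = 32.
det(H) > 0 and tr(H) = -12 < 0, so H is negative definite and the point is a local maximum.

local maximum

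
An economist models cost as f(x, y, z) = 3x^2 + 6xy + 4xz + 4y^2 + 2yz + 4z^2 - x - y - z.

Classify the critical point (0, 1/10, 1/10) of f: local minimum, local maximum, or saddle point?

The Hessian is constant: H = [[6, 6, 4], [6, 8, 2], [4, 2, 8]].
Leading principal minors: Δ₁ = 6, Δ₂ = 12, Δ₃ = 40.
All leading minors are positive, so H is positive definite: a local minimum.

local minimum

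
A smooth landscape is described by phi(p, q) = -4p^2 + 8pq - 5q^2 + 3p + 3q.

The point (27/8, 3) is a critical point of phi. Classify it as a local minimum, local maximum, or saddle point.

local maximum

The Hessian of phi is constant: H = [[-8, 8], [8, -10]].
det(H) = (-8)·(-10) − 8² = 16.
det(H) > 0 and tr(H) = -18 < 0, so H is negative definite and the point is a local maximum.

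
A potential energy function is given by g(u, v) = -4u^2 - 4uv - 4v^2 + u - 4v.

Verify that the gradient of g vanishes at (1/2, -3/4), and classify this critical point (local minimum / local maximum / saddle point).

local maximum

∇g = (-8u - 4v + 1, -4u - 8v - 4); substituting (1/2, -3/4) gives ∇g = (0, 0), so (1/2, -3/4) is indeed a critical point.
The Hessian of g is constant: H = [[-8, -4], [-4, -8]].
det(H) = (-8)·(-8) − (-4)² = 48.
det(H) > 0 and tr(H) = -16 < 0, so H is negative definite and the point is a local maximum.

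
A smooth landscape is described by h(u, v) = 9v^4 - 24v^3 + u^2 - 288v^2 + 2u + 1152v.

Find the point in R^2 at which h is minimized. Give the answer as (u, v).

h(u,v) separates as P(u) + Q(v), so its minimum is min P + min Q.
P'(u) = 2u + 2 vanishes at u ∈ {-1}; Q'(v) = 36(v - 4)(v - 2)(v + 4) vanishes at v ∈ {-4, 2, 4}.
Local minima of P (where P''>0): P(-1)=-1. Local minima of Q: Q(-4)=-5376, Q(4)=768.
So the global minimum of h is P(-1) + Q(-4) = -1 − 5376 = -5377, attained at (-1, -4).

(-1, -4)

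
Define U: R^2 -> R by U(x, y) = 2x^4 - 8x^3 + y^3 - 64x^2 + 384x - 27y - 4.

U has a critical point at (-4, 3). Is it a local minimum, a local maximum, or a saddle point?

The mixed partial ∂²U/∂x∂y is 0, so the Hessian at any point is diag(U_xx, U_yy) = diag(8(3x^2 - 6x - 16), 6y).
At (-4, 3): H = diag(448, 18).
Both eigenvalues are positive, so H is positive definite: a local minimum.

local minimum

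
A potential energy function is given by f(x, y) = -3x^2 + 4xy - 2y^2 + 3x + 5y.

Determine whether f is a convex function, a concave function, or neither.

concave

f is quadratic, so its Hessian is the constant matrix H = [[-6, 4], [4, -4]].
det(H) = 8, tr(H) = -10.
det(H) > 0 and tr(H) < 0, so H is negative definite everywhere: concave.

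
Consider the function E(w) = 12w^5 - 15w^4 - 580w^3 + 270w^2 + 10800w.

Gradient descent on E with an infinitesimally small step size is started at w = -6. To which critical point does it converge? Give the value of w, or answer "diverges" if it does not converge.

diverges

E'(w) = 60(w - 5)(w - 3)(w + 3)(w + 4), so E'(-6) = 35640.
Gradient descent moves in the -E' direction, i.e. w is decreasing.
There is no critical point below w=-6, and E' keeps the same sign, so the iterate runs off to −∞.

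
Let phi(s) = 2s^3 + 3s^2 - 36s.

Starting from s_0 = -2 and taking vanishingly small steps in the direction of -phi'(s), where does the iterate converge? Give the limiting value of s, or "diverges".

phi'(s) = 6(s - 2)(s + 3), so phi'(-2) = -24.
Gradient descent moves in the -phi' direction, i.e. s is increasing.
The nearest critical point in that direction is s = 2, where phi'' = 30 > 0 (a local minimum). The iterate converges there.

2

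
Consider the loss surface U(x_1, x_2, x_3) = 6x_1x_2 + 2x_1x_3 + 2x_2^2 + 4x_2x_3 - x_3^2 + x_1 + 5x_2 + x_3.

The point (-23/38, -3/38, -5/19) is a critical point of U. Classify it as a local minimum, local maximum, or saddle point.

The Hessian is constant: H = [[0, 6, 2], [6, 4, 4], [2, 4, -2]].
Leading principal minors: Δ₁ = 0, Δ₂ = -36, Δ₃ = 152.
The minors fit neither the all-positive nor the alternating-sign pattern, so H is indefinite: a saddle point.

saddle point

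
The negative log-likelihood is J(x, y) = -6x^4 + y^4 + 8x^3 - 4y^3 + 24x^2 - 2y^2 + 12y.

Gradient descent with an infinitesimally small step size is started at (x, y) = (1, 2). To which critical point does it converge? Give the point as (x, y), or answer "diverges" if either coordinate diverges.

(0, 3)

J is separable, so gradient descent decouples: x follows -∂J/∂x, y follows -∂J/∂y.
∂J/∂x = -24x(x - 2)(x + 1); at x=1 this is 48, so x decreases.
∂J/∂y = 4(y - 3)(y - 1)(y + 1); at y=2 this is -12, so y increases.
x converges to its nearest critical value 0 (a local min of the x-part); y converges to 3. The iterate converges to (0, 3).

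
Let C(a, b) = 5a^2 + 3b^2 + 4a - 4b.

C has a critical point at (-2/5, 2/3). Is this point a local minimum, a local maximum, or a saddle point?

The Hessian of C is constant: H = [[10, 0], [0, 6]].
det(H) = 10·6 − 0² = 60.
det(H) > 0 and tr(H) = 16 > 0, so H is positive definite and the point is a local minimum.

local minimum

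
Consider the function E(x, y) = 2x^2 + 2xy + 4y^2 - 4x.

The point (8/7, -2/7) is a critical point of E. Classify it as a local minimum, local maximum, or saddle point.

local minimum

The Hessian of E is constant: H = [[4, 2], [2, 8]].
det(H) = 4·8 − 2² = 28.
det(H) > 0 and tr(H) = 12 > 0, so H is positive definite and the point is a local minimum.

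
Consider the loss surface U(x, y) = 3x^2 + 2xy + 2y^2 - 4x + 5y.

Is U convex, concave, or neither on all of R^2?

convex

U is quadratic, so its Hessian is the constant matrix H = [[6, 2], [2, 4]].
det(H) = 20, tr(H) = 10.
det(H) > 0 and tr(H) > 0, so H is positive definite everywhere: convex.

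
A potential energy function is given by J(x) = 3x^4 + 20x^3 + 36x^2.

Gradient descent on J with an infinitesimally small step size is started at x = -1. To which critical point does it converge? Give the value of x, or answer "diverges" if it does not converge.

J'(x) = 12x(x + 2)(x + 3), so J'(-1) = -24.
Gradient descent moves in the -J' direction, i.e. x is increasing.
The nearest critical point in that direction is x = 0, where J'' = 72 > 0 (a local minimum). The iterate converges there.

0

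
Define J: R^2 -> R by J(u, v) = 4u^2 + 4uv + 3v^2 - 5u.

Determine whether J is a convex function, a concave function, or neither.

convex

J is quadratic, so its Hessian is the constant matrix H = [[8, 4], [4, 6]].
det(H) = 32, tr(H) = 14.
det(H) > 0 and tr(H) > 0, so H is positive definite everywhere: convex.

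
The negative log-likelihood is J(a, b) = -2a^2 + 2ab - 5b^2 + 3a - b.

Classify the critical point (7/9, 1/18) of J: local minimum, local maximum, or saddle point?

The Hessian of J is constant: H = [[-4, 2], [2, -10]].
det(H) = (-4)·(-10) − 2² = 36.
det(H) > 0 and tr(H) = -14 < 0, so H is negative definite and the point is a local maximum.

local maximum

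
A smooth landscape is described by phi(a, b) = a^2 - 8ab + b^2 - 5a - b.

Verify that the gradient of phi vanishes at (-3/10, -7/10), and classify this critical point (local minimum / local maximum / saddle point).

∇phi = (2a - 8b - 5, -8a + 2b - 1); substituting (-3/10, -7/10) gives ∇phi = (0, 0), so (-3/10, -7/10) is indeed a critical point.
The Hessian of phi is constant: H = [[2, -8], [-8, 2]].
det(H) = 2·2 − (-8)² = -60.
Since det(H) < 0, H is indefinite and the critical point is a saddle point.

saddle point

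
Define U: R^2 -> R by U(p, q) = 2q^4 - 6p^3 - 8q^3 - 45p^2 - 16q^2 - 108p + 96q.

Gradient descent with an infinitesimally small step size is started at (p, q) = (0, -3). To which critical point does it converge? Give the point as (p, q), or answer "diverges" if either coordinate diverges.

diverges

U is separable, so gradient descent decouples: p follows -∂U/∂p, q follows -∂U/∂q.
∂U/∂p = -18(p + 2)(p + 3); at p=0 this is -108, so p increases.
∂U/∂q = 8(q - 3)(q - 2)(q + 2); at q=-3 this is -240, so q increases.
The p-coordinate has no critical point in that direction and runs off to infinity.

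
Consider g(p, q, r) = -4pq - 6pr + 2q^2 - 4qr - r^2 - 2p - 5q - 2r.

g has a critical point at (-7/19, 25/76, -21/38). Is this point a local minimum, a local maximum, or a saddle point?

saddle point

The Hessian is constant: H = [[0, -4, -6], [-4, 4, -4], [-6, -4, -2]].
Leading principal minors: Δ₁ = 0, Δ₂ = -16, Δ₃ = -304.
The minors fit neither the all-positive nor the alternating-sign pattern, so H is indefinite: a saddle point.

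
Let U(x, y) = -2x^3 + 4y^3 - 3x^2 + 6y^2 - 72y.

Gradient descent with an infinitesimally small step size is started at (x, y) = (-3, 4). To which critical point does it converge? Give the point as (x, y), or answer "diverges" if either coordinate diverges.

(-1, 2)

U is separable, so gradient descent decouples: x follows -∂U/∂x, y follows -∂U/∂y.
∂U/∂x = -6x(x + 1); at x=-3 this is -36, so x increases.
∂U/∂y = 12(y - 2)(y + 3); at y=4 this is 168, so y decreases.
x converges to its nearest critical value -1 (a local min of the x-part); y converges to 2. The iterate converges to (-1, 2).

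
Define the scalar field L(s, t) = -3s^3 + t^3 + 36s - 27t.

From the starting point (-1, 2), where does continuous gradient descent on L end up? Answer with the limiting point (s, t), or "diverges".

(-2, 3)

L is separable, so gradient descent decouples: s follows -∂L/∂s, t follows -∂L/∂t.
∂L/∂s = -9(s - 2)(s + 2); at s=-1 this is 27, so s decreases.
∂L/∂t = 3(t - 3)(t + 3); at t=2 this is -15, so t increases.
s converges to its nearest critical value -2 (a local min of the s-part); t converges to 3. The iterate converges to (-2, 3).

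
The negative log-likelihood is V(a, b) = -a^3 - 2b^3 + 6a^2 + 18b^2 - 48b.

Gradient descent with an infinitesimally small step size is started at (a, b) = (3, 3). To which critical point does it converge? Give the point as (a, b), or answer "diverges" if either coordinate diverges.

(0, 2)

V is separable, so gradient descent decouples: a follows -∂V/∂a, b follows -∂V/∂b.
∂V/∂a = -3a(a - 4); at a=3 this is 9, so a decreases.
∂V/∂b = -6(b - 4)(b - 2); at b=3 this is 6, so b decreases.
a converges to its nearest critical value 0 (a local min of the a-part); b converges to 2. The iterate converges to (0, 2).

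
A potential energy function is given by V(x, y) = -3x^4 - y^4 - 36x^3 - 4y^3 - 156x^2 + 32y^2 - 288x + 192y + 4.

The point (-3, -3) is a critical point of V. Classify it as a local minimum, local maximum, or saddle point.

The mixed partial ∂²V/∂x∂y is 0, so the Hessian at any point is diag(V_xx, V_yy) = diag(-12(3x^2 + 18x + 26), 4(-3y^2 - 6y + 16)).
At (-3, -3): H = diag(12, 28).
Both eigenvalues are positive, so H is positive definite: a local minimum.

local minimum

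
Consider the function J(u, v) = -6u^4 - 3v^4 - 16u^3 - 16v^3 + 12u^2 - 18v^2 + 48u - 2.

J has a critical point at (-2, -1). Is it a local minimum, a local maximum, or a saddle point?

saddle point

The mixed partial ∂²J/∂u∂v is 0, so the Hessian at any point is diag(J_uu, J_vv) = diag(24(-3u^2 - 4u + 1), -12(3v^2 + 8v + 3)).
At (-2, -1): H = diag(-72, 24).
The eigenvalues have opposite signs, so H is indefinite: a saddle point.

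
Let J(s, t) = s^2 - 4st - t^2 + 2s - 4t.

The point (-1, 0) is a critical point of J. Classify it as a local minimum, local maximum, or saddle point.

The Hessian of J is constant: H = [[2, -4], [-4, -2]].
det(H) = 2·(-2) − (-4)² = -20.
Since det(H) < 0, H is indefinite and the critical point is a saddle point.

saddle point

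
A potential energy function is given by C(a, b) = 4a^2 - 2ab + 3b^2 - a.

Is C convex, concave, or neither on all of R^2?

C is quadratic, so its Hessian is the constant matrix H = [[8, -2], [-2, 6]].
det(H) = 44, tr(H) = 14.
det(H) > 0 and tr(H) > 0, so H is positive definite everywhere: convex.

convex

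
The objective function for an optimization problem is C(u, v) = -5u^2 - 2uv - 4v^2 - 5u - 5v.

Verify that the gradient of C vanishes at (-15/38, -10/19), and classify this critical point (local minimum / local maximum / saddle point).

local maximum

∇C = (-10u - 2v - 5, -2u - 8v - 5); substituting (-15/38, -10/19) gives ∇C = (0, 0), so (-15/38, -10/19) is indeed a critical point.
The Hessian of C is constant: H = [[-10, -2], [-2, -8]].
det(H) = (-10)·(-8) − (-2)² = 76.
det(H) > 0 and tr(H) = -18 < 0, so H is negative definite and the point is a local maximum.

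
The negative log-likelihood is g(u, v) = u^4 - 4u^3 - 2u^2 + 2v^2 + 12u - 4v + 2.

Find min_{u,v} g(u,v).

-9

g(u,v) separates as P(u) + Q(v) + 2, so its minimum is min P + min Q + 2.
P'(u) = 4(u - 3)(u - 1)(u + 1) vanishes at u ∈ {-1, 1, 3}; Q'(v) = 4v - 4 vanishes at v ∈ {1}.
Local minima of P (where P''>0): P(-1)=-9, P(3)=-9. Local minima of Q: Q(1)=-2.
So the global minimum of g is P(-1) + Q(1) + 2 = -9 − 2 + 2 = -9, attained at (-1, 1).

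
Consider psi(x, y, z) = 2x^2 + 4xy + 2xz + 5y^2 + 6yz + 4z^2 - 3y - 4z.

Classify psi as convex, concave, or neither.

convex

psi is quadratic, so its Hessian is the constant matrix H = [[4, 4, 2], [4, 10, 6], [2, 6, 8]].
Leading principal minors: 4, 24, 104.
All positive ⇒ H ≻ 0 ⇒ convex.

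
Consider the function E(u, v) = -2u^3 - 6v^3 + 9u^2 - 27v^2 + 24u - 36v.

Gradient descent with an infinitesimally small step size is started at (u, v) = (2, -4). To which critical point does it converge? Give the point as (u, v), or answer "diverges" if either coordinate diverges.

(-1, -2)

E is separable, so gradient descent decouples: u follows -∂E/∂u, v follows -∂E/∂v.
∂E/∂u = -6(u - 4)(u + 1); at u=2 this is 36, so u decreases.
∂E/∂v = -18(v + 1)(v + 2); at v=-4 this is -108, so v increases.
u converges to its nearest critical value -1 (a local min of the u-part); v converges to -2. The iterate converges to (-1, -2).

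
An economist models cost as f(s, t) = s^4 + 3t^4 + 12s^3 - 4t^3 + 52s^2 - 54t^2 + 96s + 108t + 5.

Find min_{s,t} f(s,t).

f(s,t) separates as P(s) + Q(t) + 5, so its minimum is min P + min Q + 5.
P'(s) = 4(s + 2)(s + 3)(s + 4) vanishes at s ∈ {-4, -3, -2}; Q'(t) = 12(t - 3)(t - 1)(t + 3) vanishes at t ∈ {-3, 1, 3}.
Local minima of P (where P''>0): P(-4)=-64, P(-2)=-64. Local minima of Q: Q(-3)=-459, Q(3)=-27.
So the global minimum of f is P(-4) + Q(-3) + 5 = -64 − 459 + 5 = -518, attained at (-4, -3).

-518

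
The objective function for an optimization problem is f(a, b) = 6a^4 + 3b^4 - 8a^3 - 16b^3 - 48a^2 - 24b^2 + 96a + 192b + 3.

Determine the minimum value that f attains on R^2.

-525

f(a,b) separates as P(a) + Q(b) + 3, so its minimum is min P + min Q + 3.
P'(a) = 24(a - 2)(a - 1)(a + 2) vanishes at a ∈ {-2, 1, 2}; Q'(b) = 12(b - 4)(b - 2)(b + 2) vanishes at b ∈ {-2, 2, 4}.
Local minima of P (where P''>0): P(-2)=-224, P(2)=32. Local minima of Q: Q(-2)=-304, Q(4)=128.
So the global minimum of f is P(-2) + Q(-2) + 3 = -224 − 304 + 3 = -525, attained at (-2, -2).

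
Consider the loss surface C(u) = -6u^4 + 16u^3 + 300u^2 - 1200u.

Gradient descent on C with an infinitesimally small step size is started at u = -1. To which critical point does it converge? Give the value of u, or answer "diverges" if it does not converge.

C'(u) = -24(u - 5)(u - 2)(u + 5), so C'(-1) = -1728.
Gradient descent moves in the -C' direction, i.e. u is increasing.
The nearest critical point in that direction is u = 2, where C'' = 504 > 0 (a local minimum). The iterate converges there.

2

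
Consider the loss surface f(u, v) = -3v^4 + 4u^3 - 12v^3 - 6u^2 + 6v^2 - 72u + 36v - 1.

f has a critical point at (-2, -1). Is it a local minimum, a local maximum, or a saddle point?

saddle point

The mixed partial ∂²f/∂u∂v is 0, so the Hessian at any point is diag(f_uu, f_vv) = diag(12(2u - 1), 12(-3v^2 - 6v + 1)).
At (-2, -1): H = diag(-60, 48).
The eigenvalues have opposite signs, so H is indefinite: a saddle point.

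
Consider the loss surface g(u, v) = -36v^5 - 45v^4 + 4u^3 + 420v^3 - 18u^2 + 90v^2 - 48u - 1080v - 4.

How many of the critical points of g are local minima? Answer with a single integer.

2

g separates as a function of u plus a function of v, so ∇g=0 decouples.
∂g/∂u = 12(u - 4)(u + 1) = 0 at u ∈ {-1, 4}; ∂g/∂v = -180(v - 2)(v - 1)(v + 1)(v + 3) = 0 at v ∈ {-3, -1, 1, 2}.
The Hessian is diagonal: diag(g_uu, g_vv). Second derivatives: g_uu(-1)=-60, g_uu(4)=60; g_vv(-3)=7200, g_vv(-1)=-2160, g_vv(1)=1440, g_vv(2)=-2700.
Local minima occur where both diagonal entries positive: (4, -3), (4, 1). Count: 2.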